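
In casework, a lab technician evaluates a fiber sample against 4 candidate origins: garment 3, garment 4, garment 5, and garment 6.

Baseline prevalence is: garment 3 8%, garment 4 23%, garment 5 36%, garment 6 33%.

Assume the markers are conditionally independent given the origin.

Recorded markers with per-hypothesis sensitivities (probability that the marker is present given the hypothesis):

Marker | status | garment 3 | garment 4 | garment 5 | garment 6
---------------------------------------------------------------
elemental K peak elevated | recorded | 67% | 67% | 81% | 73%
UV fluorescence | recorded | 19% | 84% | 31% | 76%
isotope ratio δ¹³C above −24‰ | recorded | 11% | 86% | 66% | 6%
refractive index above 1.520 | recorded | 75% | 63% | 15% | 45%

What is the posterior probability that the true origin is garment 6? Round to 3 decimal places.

0.058

Multiply each prior by the joint likelihood of the marker pattern:
  garment 3: 0.08 × 0.67 × 0.19 × 0.11 × 0.75 = 0.00084018
  garment 4: 0.23 × 0.67 × 0.84 × 0.86 × 0.63 = 0.070133
  garment 5: 0.36 × 0.81 × 0.31 × 0.66 × 0.15 = 0.0089492
  garment 6: 0.33 × 0.73 × 0.76 × 0.06 × 0.45 = 0.0049433
Marginal likelihood of the evidence = 0.084865.
P(garment 6 | evidence) = 0.0049433 / 0.084865 ≈ 0.058.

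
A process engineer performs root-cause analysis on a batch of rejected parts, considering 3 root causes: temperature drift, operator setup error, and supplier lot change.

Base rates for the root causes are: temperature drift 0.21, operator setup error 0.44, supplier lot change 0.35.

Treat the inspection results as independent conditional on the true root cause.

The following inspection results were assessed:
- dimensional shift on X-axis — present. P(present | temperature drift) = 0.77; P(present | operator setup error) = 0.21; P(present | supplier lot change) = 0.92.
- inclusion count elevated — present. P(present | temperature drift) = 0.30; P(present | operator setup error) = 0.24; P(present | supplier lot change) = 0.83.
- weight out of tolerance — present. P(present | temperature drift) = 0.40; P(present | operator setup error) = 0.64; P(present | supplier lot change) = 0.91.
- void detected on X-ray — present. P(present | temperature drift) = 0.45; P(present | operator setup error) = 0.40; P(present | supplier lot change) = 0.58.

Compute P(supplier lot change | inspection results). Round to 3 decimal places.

0.907

Multiply each prior by the joint likelihood of the inspection result pattern:
  temperature drift: 0.21 × 0.77 × 0.30 × 0.40 × 0.45 = 0.0087318
  operator setup error: 0.44 × 0.21 × 0.24 × 0.64 × 0.40 = 0.0056771
  supplier lot change: 0.35 × 0.92 × 0.83 × 0.91 × 0.58 = 0.14106
The unnormalized weights sum to 0.15547.
P(supplier lot change | evidence) = 0.14106 / 0.15547 ≈ 0.907.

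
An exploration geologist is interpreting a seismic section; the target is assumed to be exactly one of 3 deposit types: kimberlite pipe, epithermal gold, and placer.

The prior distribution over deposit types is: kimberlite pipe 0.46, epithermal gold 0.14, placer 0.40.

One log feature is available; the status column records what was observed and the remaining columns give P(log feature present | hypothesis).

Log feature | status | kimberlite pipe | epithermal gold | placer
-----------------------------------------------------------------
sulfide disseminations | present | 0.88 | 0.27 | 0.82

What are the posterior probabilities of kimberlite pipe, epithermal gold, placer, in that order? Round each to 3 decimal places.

By Bayes' rule, the unnormalized weight for each hypothesis is prior × likelihood:
  kimberlite pipe: 0.46 × 0.88 = 0.4048
  epithermal gold: 0.14 × 0.27 = 0.0378
  placer: 0.40 × 0.82 = 0.328
Marginal likelihood of the evidence = 0.7706.
P(kimberlite pipe | evidence) = 0.4048 / 0.7706 ≈ 0.525
P(epithermal gold | evidence) = 0.0378 / 0.7706 ≈ 0.049
P(placer | evidence) = 0.328 / 0.7706 ≈ 0.426

0.525, 0.049, 0.426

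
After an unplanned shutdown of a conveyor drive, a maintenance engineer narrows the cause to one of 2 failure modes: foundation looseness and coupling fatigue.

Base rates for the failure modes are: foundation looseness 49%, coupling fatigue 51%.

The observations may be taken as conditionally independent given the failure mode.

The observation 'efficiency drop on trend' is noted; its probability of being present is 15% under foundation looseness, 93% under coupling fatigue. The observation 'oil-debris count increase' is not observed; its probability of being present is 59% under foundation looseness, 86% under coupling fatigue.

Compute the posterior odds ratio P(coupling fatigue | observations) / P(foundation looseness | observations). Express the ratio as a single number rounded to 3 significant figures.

Posterior odds equal prior odds times the likelihood ratio; only the two competing hypotheses matter (using 1 − P(present | H) for each absent observation).
  coupling fatigue: 0.51 × 0.93 × (1 − 0.86) = 0.066402
  foundation looseness: 0.49 × 0.15 × (1 − 0.59) = 0.030135
Odds(coupling fatigue : foundation looseness) = 0.066402 / 0.030135 ≈ 2.20.

2.20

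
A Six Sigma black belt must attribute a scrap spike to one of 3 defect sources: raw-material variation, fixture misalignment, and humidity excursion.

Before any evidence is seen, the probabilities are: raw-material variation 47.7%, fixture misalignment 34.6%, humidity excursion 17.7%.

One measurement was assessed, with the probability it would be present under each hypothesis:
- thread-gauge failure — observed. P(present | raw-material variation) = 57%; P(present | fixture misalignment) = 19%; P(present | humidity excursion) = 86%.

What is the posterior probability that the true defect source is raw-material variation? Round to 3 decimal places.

For each hypothesis, the unnormalized posterior weight is prior × likelihood:
  raw-material variation: 0.477 × 0.57 = 0.27189
  fixture misalignment: 0.346 × 0.19 = 0.06574
  humidity excursion: 0.177 × 0.86 = 0.15222
Marginal likelihood of the evidence = 0.48985.
P(raw-material variation | evidence) = 0.27189 / 0.48985 ≈ 0.555.

0.555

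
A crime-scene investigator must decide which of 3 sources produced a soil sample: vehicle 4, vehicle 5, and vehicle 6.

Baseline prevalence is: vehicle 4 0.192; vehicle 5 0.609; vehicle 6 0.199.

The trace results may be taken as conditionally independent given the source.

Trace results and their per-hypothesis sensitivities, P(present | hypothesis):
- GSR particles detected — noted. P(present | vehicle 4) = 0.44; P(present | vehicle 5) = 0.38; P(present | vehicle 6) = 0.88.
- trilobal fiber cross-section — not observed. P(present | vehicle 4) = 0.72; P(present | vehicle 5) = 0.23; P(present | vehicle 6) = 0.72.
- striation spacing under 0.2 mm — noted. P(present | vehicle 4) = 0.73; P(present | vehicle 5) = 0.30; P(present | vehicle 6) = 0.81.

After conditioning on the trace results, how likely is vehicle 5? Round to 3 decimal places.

For each hypothesis, the unnormalized posterior weight is prior × product of the trace result likelihoods (using 1 − P(present | H) for each absent trace result):
  vehicle 4: 0.192 × 0.44 × (1 − 0.72) × 0.73 = 0.017268
  vehicle 5: 0.609 × 0.38 × (1 − 0.23) × 0.30 = 0.053458
  vehicle 6: 0.199 × 0.88 × (1 − 0.72) × 0.81 = 0.039717
Marginal likelihood of the evidence = 0.11044.
P(vehicle 5 | evidence) = 0.053458 / 0.11044 ≈ 0.484.

0.484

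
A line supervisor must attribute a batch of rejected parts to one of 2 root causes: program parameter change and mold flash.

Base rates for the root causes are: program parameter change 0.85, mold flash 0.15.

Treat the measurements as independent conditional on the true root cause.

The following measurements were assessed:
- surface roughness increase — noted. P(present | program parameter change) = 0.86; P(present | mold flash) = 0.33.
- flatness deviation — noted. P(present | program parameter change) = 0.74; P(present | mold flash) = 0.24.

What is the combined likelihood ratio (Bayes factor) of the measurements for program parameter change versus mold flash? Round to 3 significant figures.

8.04

The Bayes factor is the ratio of the joint likelihoods of the measurement pattern under the two hypotheses.
  program parameter change: 0.86 × 0.74 = 0.6364
  mold flash: 0.33 × 0.24 = 0.0792
Bayes factor = 0.6364 / 0.0792 ≈ 8.04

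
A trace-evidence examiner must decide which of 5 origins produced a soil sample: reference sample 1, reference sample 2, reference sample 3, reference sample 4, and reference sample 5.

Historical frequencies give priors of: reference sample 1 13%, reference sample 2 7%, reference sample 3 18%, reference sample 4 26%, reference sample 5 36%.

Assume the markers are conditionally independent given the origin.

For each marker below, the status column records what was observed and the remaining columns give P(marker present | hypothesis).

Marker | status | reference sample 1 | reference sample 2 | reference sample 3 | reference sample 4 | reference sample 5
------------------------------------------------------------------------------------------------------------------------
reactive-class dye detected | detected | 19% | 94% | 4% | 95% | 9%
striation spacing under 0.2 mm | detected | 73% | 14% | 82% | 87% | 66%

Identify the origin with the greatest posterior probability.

For each hypothesis, the unnormalized posterior weight is prior × product of the marker likelihoods:
  reference sample 1: 0.13 × 0.19 × 0.73 = 0.018031
  reference sample 2: 0.07 × 0.94 × 0.14 = 0.009212
  reference sample 3: 0.18 × 0.04 × 0.82 = 0.005904
  reference sample 4: 0.26 × 0.95 × 0.87 = 0.21489
  reference sample 5: 0.36 × 0.09 × 0.66 = 0.021384
Marginal likelihood of the evidence = 0.26942.
P(reference sample 1 | evidence) ≈ 0.018031 / 0.26942 ≈ 0.067
P(reference sample 2 | evidence) ≈ 0.009212 / 0.26942 ≈ 0.034
P(reference sample 3 | evidence) ≈ 0.005904 / 0.26942 ≈ 0.022
P(reference sample 4 | evidence) ≈ 0.21489 / 0.26942 ≈ 0.798
P(reference sample 5 | evidence) ≈ 0.021384 / 0.26942 ≈ 0.079
The largest is 0.798, so reference sample 4 is most probable.

reference sample 4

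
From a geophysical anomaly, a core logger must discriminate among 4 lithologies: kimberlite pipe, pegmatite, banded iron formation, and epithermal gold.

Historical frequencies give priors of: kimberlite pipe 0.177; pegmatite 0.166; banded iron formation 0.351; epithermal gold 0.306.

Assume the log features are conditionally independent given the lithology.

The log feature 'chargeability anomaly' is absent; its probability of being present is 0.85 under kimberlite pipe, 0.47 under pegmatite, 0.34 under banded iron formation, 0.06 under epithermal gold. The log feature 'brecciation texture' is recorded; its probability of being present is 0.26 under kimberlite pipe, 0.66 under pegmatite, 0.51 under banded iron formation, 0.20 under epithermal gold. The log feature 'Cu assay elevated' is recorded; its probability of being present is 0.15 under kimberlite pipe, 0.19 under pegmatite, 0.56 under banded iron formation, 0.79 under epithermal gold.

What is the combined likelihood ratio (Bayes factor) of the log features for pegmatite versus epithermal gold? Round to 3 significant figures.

0.447

Joint likelihood of the log feature pattern under each hypothesis (using 1 − P(present | H) for each absent log feature):
  pegmatite: (1 − 0.47) × 0.66 × 0.19 = 0.066462
  epithermal gold: (1 − 0.06) × 0.20 × 0.79 = 0.14852
Bayes factor = 0.066462 / 0.14852 ≈ 0.447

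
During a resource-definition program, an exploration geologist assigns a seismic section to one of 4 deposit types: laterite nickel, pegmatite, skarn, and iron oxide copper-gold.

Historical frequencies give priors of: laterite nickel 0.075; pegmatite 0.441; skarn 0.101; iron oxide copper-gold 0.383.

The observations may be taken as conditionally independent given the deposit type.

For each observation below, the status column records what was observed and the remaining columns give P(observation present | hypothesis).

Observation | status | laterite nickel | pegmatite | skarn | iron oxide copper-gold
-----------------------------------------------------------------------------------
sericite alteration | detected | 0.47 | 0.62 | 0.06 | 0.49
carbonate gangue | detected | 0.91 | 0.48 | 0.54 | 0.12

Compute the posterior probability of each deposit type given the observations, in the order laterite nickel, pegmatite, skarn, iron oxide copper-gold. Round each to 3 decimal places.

Multiply each prior by the joint likelihood of the evidence pattern:
  laterite nickel: 0.075 × 0.47 × 0.91 = 0.032077
  pegmatite: 0.441 × 0.62 × 0.48 = 0.13124
  skarn: 0.101 × 0.06 × 0.54 = 0.0032724
  iron oxide copper-gold: 0.383 × 0.49 × 0.12 = 0.02252
The unnormalized weights sum to 0.18911.
P(laterite nickel | evidence) = 0.032077 / 0.18911 ≈ 0.170
P(pegmatite | evidence) = 0.13124 / 0.18911 ≈ 0.694
P(skarn | evidence) = 0.0032724 / 0.18911 ≈ 0.017
P(iron oxide copper-gold | evidence) = 0.02252 / 0.18911 ≈ 0.119

0.170, 0.694, 0.017, 0.119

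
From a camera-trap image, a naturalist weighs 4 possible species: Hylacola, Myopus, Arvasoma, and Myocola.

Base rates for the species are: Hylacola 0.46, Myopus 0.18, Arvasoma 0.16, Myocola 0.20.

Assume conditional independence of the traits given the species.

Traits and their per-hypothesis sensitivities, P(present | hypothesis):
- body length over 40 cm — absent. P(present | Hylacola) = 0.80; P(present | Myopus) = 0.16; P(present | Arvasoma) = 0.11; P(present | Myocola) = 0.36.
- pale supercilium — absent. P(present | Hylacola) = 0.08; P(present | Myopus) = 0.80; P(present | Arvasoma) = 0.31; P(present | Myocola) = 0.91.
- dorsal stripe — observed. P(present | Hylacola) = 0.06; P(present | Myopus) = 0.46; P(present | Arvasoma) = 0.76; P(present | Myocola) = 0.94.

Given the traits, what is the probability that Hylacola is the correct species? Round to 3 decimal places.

0.049

Multiply each prior by the joint likelihood of the trait pattern (using 1 − P(present | H) for each absent trait):
  Hylacola: 0.46 × (1 − 0.80) × (1 − 0.08) × 0.06 = 0.0050784
  Myopus: 0.18 × (1 − 0.16) × (1 − 0.80) × 0.46 = 0.01391
  Arvasoma: 0.16 × (1 − 0.11) × (1 − 0.31) × 0.76 = 0.074675
  Myocola: 0.20 × (1 − 0.36) × (1 − 0.91) × 0.94 = 0.010829
The unnormalized weights sum to 0.10449.
P(Hylacola | evidence) = 0.0050784 / 0.10449 ≈ 0.049.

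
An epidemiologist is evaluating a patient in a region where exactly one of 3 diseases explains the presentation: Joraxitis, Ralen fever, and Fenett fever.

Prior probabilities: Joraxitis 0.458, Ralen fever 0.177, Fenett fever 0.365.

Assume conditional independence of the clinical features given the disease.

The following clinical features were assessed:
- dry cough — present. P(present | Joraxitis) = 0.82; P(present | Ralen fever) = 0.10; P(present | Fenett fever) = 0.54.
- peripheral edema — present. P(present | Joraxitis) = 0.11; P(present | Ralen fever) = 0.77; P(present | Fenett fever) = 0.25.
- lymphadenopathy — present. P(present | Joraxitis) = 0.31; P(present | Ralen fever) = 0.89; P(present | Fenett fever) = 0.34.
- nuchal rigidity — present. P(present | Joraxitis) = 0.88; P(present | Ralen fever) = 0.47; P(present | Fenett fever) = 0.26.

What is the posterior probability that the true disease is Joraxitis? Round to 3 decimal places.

For each hypothesis, the unnormalized posterior weight is prior × product of the clinical feature likelihoods:
  Joraxitis: 0.458 × 0.82 × 0.11 × 0.31 × 0.88 = 0.01127
  Ralen fever: 0.177 × 0.10 × 0.77 × 0.89 × 0.47 = 0.005701
  Fenett fever: 0.365 × 0.54 × 0.25 × 0.34 × 0.26 = 0.0043559
Normalizing constant Z = 0.01127 + 0.005701 + 0.0043559 = 0.021327.
P(Joraxitis | evidence) = 0.01127 / 0.021327 ≈ 0.528.

0.528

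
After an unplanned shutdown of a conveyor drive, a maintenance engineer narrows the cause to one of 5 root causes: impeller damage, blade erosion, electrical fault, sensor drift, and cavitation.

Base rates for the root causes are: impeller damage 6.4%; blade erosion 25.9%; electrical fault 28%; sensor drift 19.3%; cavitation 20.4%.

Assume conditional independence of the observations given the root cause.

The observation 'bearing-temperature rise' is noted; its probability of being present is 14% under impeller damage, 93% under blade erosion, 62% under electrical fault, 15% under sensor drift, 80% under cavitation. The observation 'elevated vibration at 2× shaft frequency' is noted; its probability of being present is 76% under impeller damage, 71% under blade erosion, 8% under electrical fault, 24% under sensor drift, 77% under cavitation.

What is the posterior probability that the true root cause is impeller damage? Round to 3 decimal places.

0.021

By Bayes' rule with conditional independence, the unnormalized weight for each hypothesis is prior × ∏ likelihoods:
  impeller damage: 0.064 × 0.14 × 0.76 = 0.0068096
  blade erosion: 0.259 × 0.93 × 0.71 = 0.17102
  electrical fault: 0.280 × 0.62 × 0.08 = 0.013888
  sensor drift: 0.193 × 0.15 × 0.24 = 0.006948
  cavitation: 0.204 × 0.80 × 0.77 = 0.12566
The unnormalized weights sum to 0.32433.
P(impeller damage | evidence) = 0.0068096 / 0.32433 ≈ 0.021.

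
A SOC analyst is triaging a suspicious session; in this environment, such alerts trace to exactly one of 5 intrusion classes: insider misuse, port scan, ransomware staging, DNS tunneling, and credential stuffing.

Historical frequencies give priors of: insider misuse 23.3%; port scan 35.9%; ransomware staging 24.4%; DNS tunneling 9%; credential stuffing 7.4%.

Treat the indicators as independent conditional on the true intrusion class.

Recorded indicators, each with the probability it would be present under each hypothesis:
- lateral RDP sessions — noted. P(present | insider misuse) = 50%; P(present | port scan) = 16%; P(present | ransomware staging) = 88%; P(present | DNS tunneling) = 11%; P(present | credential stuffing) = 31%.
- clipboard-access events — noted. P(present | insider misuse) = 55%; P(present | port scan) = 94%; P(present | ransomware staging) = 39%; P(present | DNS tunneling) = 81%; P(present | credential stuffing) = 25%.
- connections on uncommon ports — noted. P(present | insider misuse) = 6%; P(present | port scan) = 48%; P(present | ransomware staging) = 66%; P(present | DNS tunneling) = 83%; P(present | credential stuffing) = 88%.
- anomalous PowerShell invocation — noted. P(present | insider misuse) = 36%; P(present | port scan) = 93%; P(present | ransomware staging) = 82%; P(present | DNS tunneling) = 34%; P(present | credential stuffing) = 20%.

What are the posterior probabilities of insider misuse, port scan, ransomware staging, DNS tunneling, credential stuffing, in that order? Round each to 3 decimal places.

By Bayes' rule with conditional independence, the unnormalized weight for each hypothesis is prior × ∏ likelihoods:
  insider misuse: 0.233 × 0.50 × 0.55 × 0.06 × 0.36 = 0.001384
  port scan: 0.359 × 0.16 × 0.94 × 0.48 × 0.93 = 0.024103
  ransomware staging: 0.244 × 0.88 × 0.39 × 0.66 × 0.82 = 0.045321
  DNS tunneling: 0.090 × 0.11 × 0.81 × 0.83 × 0.34 = 0.002263
  credential stuffing: 0.074 × 0.31 × 0.25 × 0.88 × 0.20 = 0.0010094
The unnormalized weights sum to 0.07408.
P(insider misuse | evidence) = 0.001384 / 0.07408 ≈ 0.019
P(port scan | evidence) = 0.024103 / 0.07408 ≈ 0.325
P(ransomware staging | evidence) = 0.045321 / 0.07408 ≈ 0.612
P(DNS tunneling | evidence) = 0.002263 / 0.07408 ≈ 0.031
P(credential stuffing | evidence) = 0.0010094 / 0.07408 ≈ 0.014

0.019, 0.325, 0.612, 0.031, 0.014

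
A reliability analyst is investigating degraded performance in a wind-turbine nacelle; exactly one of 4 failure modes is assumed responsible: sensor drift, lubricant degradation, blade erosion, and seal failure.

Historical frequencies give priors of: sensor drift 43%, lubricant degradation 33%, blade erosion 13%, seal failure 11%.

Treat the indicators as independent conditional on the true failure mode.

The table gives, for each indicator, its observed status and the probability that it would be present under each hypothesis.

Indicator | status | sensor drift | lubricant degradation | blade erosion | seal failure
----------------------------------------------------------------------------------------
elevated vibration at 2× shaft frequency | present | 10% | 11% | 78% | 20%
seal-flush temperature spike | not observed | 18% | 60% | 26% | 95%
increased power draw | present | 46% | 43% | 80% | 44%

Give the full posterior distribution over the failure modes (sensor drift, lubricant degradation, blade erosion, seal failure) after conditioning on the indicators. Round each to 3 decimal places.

0.195, 0.075, 0.723, 0.006

For each hypothesis, the unnormalized posterior weight is prior × product of the indicator likelihoods (using 1 − P(present | H) for each absent indicator):
  sensor drift: 0.43 × 0.10 × (1 − 0.18) × 0.46 = 0.01622
  lubricant degradation: 0.33 × 0.11 × (1 − 0.60) × 0.43 = 0.0062436
  blade erosion: 0.13 × 0.78 × (1 − 0.26) × 0.80 = 0.060029
  seal failure: 0.11 × 0.20 × (1 − 0.95) × 0.44 = 0.000484
The unnormalized weights sum to 0.082976.
P(sensor drift | evidence) = 0.01622 / 0.082976 ≈ 0.195
P(lubricant degradation | evidence) = 0.0062436 / 0.082976 ≈ 0.075
P(blade erosion | evidence) = 0.060029 / 0.082976 ≈ 0.723
P(seal failure | evidence) = 0.000484 / 0.082976 ≈ 0.006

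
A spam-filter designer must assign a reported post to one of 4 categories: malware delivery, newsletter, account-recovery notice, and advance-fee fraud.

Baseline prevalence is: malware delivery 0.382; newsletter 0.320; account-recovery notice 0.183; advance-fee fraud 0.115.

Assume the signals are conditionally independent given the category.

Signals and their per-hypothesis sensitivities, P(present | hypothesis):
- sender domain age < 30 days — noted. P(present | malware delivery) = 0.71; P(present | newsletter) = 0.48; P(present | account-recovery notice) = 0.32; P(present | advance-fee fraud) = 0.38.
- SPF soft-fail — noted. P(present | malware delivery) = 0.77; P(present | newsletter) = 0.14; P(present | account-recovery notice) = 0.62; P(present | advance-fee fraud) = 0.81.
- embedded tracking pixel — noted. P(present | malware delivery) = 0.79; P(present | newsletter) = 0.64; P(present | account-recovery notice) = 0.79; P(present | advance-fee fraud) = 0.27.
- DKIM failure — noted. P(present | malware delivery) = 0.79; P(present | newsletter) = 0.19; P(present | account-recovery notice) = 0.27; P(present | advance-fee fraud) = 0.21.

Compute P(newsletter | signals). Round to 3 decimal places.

For each hypothesis, the unnormalized posterior weight is prior × product of the signal likelihoods:
  malware delivery: 0.382 × 0.71 × 0.77 × 0.79 × 0.79 = 0.13034
  newsletter: 0.320 × 0.48 × 0.14 × 0.64 × 0.19 = 0.0026149
  account-recovery notice: 0.183 × 0.32 × 0.62 × 0.79 × 0.27 = 0.0077443
  advance-fee fraud: 0.115 × 0.38 × 0.81 × 0.27 × 0.21 = 0.002007
Normalizing constant Z = 0.13034 + 0.0026149 + 0.0077443 + 0.002007 = 0.1427.
P(newsletter | evidence) = 0.0026149 / 0.1427 ≈ 0.018.

0.018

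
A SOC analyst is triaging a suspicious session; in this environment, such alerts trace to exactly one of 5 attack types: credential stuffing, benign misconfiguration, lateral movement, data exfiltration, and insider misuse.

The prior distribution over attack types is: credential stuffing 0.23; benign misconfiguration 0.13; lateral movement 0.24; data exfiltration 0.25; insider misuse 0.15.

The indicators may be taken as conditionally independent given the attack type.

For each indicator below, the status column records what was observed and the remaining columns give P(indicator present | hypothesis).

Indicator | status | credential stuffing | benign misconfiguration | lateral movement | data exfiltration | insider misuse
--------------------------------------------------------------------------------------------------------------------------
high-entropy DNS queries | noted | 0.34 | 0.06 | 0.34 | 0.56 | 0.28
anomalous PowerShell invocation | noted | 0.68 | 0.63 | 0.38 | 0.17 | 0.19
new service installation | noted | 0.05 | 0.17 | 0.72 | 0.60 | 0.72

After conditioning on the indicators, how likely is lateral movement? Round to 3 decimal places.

By Bayes' rule with conditional independence, the unnormalized weight for each hypothesis is prior × ∏ likelihoods:
  credential stuffing: 0.23 × 0.34 × 0.68 × 0.05 = 0.0026588
  benign misconfiguration: 0.13 × 0.06 × 0.63 × 0.17 = 0.00083538
  lateral movement: 0.24 × 0.34 × 0.38 × 0.72 = 0.022326
  data exfiltration: 0.25 × 0.56 × 0.17 × 0.60 = 0.01428
  insider misuse: 0.15 × 0.28 × 0.19 × 0.72 = 0.0057456
Normalizing constant Z = 0.0026588 + 0.00083538 + 0.022326 + 0.01428 + 0.0057456 = 0.045846.
P(lateral movement | evidence) = 0.022326 / 0.045846 ≈ 0.487.

0.487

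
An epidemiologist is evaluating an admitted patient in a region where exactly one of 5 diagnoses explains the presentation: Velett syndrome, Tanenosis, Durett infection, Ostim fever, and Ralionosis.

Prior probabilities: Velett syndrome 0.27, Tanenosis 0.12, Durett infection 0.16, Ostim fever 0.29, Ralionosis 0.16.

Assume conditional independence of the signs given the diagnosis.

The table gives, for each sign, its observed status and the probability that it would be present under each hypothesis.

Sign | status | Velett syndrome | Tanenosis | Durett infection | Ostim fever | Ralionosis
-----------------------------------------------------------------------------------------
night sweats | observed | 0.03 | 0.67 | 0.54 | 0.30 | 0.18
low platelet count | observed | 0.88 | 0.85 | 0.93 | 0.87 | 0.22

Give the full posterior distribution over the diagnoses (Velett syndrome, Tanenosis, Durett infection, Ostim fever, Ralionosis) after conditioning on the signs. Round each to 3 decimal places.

0.030, 0.287, 0.338, 0.318, 0.027

By Bayes' rule with conditional independence, the unnormalized weight for each hypothesis is prior × ∏ likelihoods:
  Velett syndrome: 0.27 × 0.03 × 0.88 = 0.007128
  Tanenosis: 0.12 × 0.67 × 0.85 = 0.06834
  Durett infection: 0.16 × 0.54 × 0.93 = 0.080352
  Ostim fever: 0.29 × 0.30 × 0.87 = 0.07569
  Ralionosis: 0.16 × 0.18 × 0.22 = 0.006336
The unnormalized weights sum to 0.23785.
P(Velett syndrome | evidence) = 0.007128 / 0.23785 ≈ 0.030
P(Tanenosis | evidence) = 0.06834 / 0.23785 ≈ 0.287
P(Durett infection | evidence) = 0.080352 / 0.23785 ≈ 0.338
P(Ostim fever | evidence) = 0.07569 / 0.23785 ≈ 0.318
P(Ralionosis | evidence) = 0.006336 / 0.23785 ≈ 0.027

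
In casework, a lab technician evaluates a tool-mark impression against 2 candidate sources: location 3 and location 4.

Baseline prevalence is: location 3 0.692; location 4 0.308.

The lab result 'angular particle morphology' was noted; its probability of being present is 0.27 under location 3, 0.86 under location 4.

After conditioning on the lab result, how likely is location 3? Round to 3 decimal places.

By Bayes' rule, the unnormalized weight for each hypothesis is prior × likelihood:
  location 3: 0.692 × 0.27 = 0.18684
  location 4: 0.308 × 0.86 = 0.26488
Marginal likelihood of the evidence = 0.45172.
P(location 3 | evidence) = 0.18684 / 0.45172 ≈ 0.414.

0.414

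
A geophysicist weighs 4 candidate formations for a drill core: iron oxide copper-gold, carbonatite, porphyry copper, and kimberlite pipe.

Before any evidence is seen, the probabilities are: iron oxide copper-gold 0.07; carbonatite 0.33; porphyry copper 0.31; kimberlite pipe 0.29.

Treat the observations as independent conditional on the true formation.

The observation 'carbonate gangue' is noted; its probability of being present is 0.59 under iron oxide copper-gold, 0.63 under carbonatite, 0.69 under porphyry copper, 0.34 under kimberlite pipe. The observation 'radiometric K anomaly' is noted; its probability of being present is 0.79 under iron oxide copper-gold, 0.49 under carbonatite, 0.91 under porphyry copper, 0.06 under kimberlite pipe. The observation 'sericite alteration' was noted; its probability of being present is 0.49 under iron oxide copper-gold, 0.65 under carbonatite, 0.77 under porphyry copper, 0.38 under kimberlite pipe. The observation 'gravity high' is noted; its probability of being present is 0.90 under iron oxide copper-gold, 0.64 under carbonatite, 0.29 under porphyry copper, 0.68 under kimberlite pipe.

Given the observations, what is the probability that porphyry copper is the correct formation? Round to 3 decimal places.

By Bayes' rule with conditional independence, the unnormalized weight for each hypothesis is prior × ∏ likelihoods:
  iron oxide copper-gold: 0.07 × 0.59 × 0.79 × 0.49 × 0.90 = 0.014389
  carbonatite: 0.33 × 0.63 × 0.49 × 0.65 × 0.64 = 0.042378
  porphyry copper: 0.31 × 0.69 × 0.91 × 0.77 × 0.29 = 0.043465
  kimberlite pipe: 0.29 × 0.34 × 0.06 × 0.38 × 0.68 = 0.0015287
Marginal likelihood of the evidence = 0.10176.
P(porphyry copper | evidence) = 0.043465 / 0.10176 ≈ 0.427.

0.427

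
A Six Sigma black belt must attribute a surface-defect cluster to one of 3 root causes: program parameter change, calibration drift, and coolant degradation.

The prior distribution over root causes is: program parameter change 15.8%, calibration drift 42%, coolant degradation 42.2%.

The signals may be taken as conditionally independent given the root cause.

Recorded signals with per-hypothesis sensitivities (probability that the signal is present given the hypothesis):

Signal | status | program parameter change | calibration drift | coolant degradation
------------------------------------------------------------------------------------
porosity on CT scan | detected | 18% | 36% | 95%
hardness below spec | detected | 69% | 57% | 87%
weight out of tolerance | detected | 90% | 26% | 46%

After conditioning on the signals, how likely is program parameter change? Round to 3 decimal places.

For each hypothesis, the unnormalized posterior weight is prior × product of the signal likelihoods:
  program parameter change: 0.158 × 0.18 × 0.69 × 0.90 = 0.017661
  calibration drift: 0.420 × 0.36 × 0.57 × 0.26 = 0.022408
  coolant degradation: 0.422 × 0.95 × 0.87 × 0.46 = 0.16044
The unnormalized weights sum to 0.20051.
P(program parameter change | evidence) = 0.017661 / 0.20051 ≈ 0.088.

0.088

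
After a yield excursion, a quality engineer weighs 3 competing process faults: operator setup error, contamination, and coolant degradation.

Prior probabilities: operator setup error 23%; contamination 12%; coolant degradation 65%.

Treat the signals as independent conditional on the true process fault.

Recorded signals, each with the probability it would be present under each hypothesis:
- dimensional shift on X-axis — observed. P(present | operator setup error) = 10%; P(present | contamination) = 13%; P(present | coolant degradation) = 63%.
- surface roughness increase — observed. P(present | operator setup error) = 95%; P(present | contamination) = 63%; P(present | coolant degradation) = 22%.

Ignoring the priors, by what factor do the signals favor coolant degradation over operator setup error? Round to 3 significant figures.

1.46

Joint likelihood of the signal pattern under each hypothesis:
  coolant degradation: 0.63 × 0.22 = 0.1386
  operator setup error: 0.10 × 0.95 = 0.095
Bayes factor = 0.1386 / 0.095 ≈ 1.46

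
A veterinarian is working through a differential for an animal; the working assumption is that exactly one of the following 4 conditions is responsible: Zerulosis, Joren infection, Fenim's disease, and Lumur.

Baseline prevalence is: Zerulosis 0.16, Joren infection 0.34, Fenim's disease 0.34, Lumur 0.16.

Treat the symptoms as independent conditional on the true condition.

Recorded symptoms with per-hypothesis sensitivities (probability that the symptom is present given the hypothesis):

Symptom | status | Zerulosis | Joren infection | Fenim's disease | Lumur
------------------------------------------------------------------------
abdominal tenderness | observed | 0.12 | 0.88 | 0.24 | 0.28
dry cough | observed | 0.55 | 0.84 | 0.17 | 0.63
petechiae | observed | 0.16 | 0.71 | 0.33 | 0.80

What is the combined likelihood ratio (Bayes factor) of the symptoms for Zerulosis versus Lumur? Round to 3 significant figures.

Joint likelihood of the symptom pattern under each hypothesis:
  Zerulosis: 0.12 × 0.55 × 0.16 = 0.01056
  Lumur: 0.28 × 0.63 × 0.80 = 0.14112
Bayes factor = 0.01056 / 0.14112 ≈ 0.0748

0.0748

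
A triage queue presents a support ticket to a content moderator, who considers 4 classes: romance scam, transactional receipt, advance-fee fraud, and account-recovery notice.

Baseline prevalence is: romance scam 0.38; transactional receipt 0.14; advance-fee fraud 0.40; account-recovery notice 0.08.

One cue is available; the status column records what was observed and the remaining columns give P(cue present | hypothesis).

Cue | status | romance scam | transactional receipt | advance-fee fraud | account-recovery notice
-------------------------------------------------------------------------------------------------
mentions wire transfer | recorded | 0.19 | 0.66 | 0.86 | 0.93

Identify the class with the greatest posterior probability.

By Bayes' rule, the unnormalized weight for each hypothesis is prior × likelihood:
  romance scam: 0.38 × 0.19 = 0.0722
  transactional receipt: 0.14 × 0.66 = 0.0924
  advance-fee fraud: 0.40 × 0.86 = 0.344
  account-recovery notice: 0.08 × 0.93 = 0.0744
The unnormalized weights sum to 0.583.
P(romance scam | evidence) ≈ 0.0722 / 0.583 ≈ 0.124
P(transactional receipt | evidence) ≈ 0.0924 / 0.583 ≈ 0.158
P(advance-fee fraud | evidence) ≈ 0.344 / 0.583 ≈ 0.590
P(account-recovery notice | evidence) ≈ 0.0744 / 0.583 ≈ 0.128
The largest is 0.590, so advance-fee fraud is most probable.

advance-fee fraud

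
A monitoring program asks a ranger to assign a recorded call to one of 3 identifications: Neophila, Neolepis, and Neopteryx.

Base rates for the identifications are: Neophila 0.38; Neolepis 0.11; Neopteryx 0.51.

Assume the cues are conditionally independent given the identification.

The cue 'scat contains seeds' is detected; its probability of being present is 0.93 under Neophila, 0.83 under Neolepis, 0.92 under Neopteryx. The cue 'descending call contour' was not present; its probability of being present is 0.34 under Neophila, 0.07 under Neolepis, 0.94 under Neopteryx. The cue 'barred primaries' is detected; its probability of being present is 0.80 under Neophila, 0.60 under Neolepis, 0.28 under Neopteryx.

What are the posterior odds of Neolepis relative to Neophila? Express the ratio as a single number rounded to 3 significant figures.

0.273

The normalizing constant cancels in an odds ratio, so compute prior × likelihood for the two hypotheses only (using 1 − P(present | H) for each absent cue):
  Neolepis: 0.11 × 0.83 × (1 − 0.07) × 0.60 = 0.050945
  Neophila: 0.38 × 0.93 × (1 − 0.34) × 0.80 = 0.1866
Posterior odds = 0.050945 / 0.1866 ≈ 0.273.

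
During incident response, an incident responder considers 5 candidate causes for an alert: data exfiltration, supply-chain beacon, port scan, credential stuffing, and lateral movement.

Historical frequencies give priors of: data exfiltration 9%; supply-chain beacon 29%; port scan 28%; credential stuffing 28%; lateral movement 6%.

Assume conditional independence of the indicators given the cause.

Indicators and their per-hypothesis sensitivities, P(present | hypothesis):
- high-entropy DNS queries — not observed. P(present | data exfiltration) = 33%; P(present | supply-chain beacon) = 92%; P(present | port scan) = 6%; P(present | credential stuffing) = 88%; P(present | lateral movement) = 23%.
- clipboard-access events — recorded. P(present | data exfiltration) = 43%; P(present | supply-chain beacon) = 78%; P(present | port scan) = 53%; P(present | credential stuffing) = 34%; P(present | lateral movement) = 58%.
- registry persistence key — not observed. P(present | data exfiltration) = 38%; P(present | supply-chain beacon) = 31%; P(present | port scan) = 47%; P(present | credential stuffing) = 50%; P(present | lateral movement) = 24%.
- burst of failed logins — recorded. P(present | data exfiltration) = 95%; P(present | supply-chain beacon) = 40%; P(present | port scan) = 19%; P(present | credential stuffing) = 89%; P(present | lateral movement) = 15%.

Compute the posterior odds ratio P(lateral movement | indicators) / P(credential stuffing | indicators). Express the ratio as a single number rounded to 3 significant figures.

0.601

Unnormalized posterior weight (prior times the indicator likelihoods) for each of the two hypotheses (using 1 − P(present | H) for each absent indicator):
  lateral movement: 0.06 × (1 − 0.23) × 0.58 × (1 − 0.24) × 0.15 = 0.0030547
  credential stuffing: 0.28 × (1 − 0.88) × 0.34 × (1 − 0.50) × 0.89 = 0.0050837
Posterior odds = 0.0030547 / 0.0050837 ≈ 0.601.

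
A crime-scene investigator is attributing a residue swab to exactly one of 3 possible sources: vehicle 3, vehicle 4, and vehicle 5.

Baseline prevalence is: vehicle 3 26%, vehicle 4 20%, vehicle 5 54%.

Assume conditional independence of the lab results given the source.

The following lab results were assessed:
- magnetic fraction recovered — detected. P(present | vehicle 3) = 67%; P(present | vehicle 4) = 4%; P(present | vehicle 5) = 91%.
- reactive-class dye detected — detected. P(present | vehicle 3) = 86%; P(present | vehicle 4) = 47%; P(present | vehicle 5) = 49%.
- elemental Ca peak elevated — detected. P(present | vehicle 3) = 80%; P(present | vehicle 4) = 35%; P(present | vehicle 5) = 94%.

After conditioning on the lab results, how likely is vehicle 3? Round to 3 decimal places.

0.345

Multiply each prior by the joint likelihood of the lab result pattern:
  vehicle 3: 0.26 × 0.67 × 0.86 × 0.80 = 0.11985
  vehicle 4: 0.20 × 0.04 × 0.47 × 0.35 = 0.001316
  vehicle 5: 0.54 × 0.91 × 0.49 × 0.94 = 0.22634
Marginal likelihood of the evidence = 0.3475.
P(vehicle 3 | evidence) = 0.11985 / 0.3475 ≈ 0.345.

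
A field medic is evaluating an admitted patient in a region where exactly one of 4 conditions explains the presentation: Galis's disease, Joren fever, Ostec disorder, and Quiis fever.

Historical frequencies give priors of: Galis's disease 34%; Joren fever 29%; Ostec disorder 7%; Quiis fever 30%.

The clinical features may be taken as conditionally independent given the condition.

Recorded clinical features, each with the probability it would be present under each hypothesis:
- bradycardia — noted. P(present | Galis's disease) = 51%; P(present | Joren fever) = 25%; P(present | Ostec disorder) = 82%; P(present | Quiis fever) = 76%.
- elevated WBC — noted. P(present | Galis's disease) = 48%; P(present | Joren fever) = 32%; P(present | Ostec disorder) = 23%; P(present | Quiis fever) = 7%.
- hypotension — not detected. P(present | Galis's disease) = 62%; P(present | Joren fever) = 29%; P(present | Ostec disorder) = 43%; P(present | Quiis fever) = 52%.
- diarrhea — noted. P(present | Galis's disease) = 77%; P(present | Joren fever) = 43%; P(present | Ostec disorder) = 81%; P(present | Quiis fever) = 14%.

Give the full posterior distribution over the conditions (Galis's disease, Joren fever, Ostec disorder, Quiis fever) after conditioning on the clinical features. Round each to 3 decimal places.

0.631, 0.183, 0.158, 0.028

By Bayes' rule with conditional independence, the unnormalized weight for each hypothesis is prior × ∏ likelihoods (using 1 − P(present | H) for each absent clinical feature):
  Galis's disease: 0.34 × 0.51 × 0.48 × (1 − 0.62) × 0.77 = 0.024354
  Joren fever: 0.29 × 0.25 × 0.32 × (1 − 0.29) × 0.43 = 0.007083
  Ostec disorder: 0.07 × 0.82 × 0.23 × (1 − 0.43) × 0.81 = 0.0060954
  Quiis fever: 0.30 × 0.76 × 0.07 × (1 − 0.52) × 0.14 = 0.0010725
Marginal likelihood of the evidence = 0.038605.
P(Galis's disease | evidence) = 0.024354 / 0.038605 ≈ 0.631
P(Joren fever | evidence) = 0.007083 / 0.038605 ≈ 0.183
P(Ostec disorder | evidence) = 0.0060954 / 0.038605 ≈ 0.158
P(Quiis fever | evidence) = 0.0010725 / 0.038605 ≈ 0.028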